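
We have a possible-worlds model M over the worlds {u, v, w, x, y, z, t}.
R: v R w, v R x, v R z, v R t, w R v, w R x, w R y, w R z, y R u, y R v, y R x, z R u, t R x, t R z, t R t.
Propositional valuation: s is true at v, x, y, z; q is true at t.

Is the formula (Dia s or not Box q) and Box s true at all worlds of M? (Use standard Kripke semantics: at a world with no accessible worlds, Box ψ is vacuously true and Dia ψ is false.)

Recall that Box ψ holds at a world iff ψ holds at every accessible world, and Dia ψ holds iff ψ holds at some accessible world.
Let φ = (Dia s or not Box q) and Box s. Evaluate φ at each world:
  u (successors ∅): φ is false.
  v (successors {w, x, z, t}): φ is false.
  w (successors {v, x, y, z}): φ is true.
  x (successors ∅): φ is false.
  y (successors {u, v, x}): φ is false.
  z (successors {u}): φ is false.
  t (successors {x, z, t}): φ is false.
Detail at u (counterexample):
  At u: Dia s or not Box q is false, Box s is true, so (Dia s or not Box q) and Box s is false.
    At u: Dia s is false, not Box q is false, so Dia s or not Box q is false.
      At u: no accessible worlds, so Dia s is false.
      At u: Box q is true, so not Box q is false.
    At u: no accessible worlds, so Box s holds vacuously.

No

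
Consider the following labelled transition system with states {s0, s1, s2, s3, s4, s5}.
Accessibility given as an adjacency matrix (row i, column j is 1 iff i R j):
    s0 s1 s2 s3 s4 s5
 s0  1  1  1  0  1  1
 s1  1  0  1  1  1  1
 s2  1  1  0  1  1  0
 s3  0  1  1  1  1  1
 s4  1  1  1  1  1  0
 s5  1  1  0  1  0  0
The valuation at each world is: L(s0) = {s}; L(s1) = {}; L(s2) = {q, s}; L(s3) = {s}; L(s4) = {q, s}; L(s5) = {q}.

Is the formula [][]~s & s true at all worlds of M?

Recall that []ψ holds at a world iff ψ holds at every accessible world, and <>ψ holds iff ψ holds at some accessible world.
Let φ = [][]~s & s. Evaluate φ at each world:
  s0 (successors {s0, s1, s2, s4, s5}): φ is false.
  s1 (successors {s0, s2, s3, s4, s5}): φ is false.
  s2 (successors {s0, s1, s3, s4}): φ is false.
  s3 (successors {s1, s2, s3, s4, s5}): φ is false.
  s4 (successors {s0, s1, s2, s3, s4}): φ is false.
  s5 (successors {s0, s1, s3}): φ is false.
Detail at s0 (counterexample):
  At s0: [][]~s is false, s is true, so [][]~s & s is false.
    At s0: [][]~s requires []~s at every successor {s0, s1, s2, s4, s5}.
      []~s fails at s0, so [][]~s is false at s0.

No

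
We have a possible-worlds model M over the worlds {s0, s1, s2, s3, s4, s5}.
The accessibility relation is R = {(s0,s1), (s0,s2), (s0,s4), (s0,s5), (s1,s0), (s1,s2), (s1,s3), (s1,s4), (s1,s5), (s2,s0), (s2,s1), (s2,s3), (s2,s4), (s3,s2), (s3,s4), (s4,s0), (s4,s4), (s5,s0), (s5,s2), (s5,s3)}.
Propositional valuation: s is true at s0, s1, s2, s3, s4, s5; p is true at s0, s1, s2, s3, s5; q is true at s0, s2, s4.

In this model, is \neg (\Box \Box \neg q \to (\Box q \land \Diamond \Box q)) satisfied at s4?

At s4: \Box \Box \neg q \to (\Box q \land \Diamond \Box q) is true, so \neg (\Box \Box \neg q \to (\Box q \land \Diamond \Box q)) is false.
  At s4: \Box \Box \neg q is false, \Box q \land \Diamond \Box q is true, so \Box \Box \neg q \to (\Box q \land \Diamond \Box q) is true.
    At s4: \Box \Box \neg q requires \Box \neg q at every successor {s0, s4}.
      \Box \neg q fails at s0, so \Box \Box \neg q is false at s4.
    At s4: \Box q is true, \Diamond \Box q is true, so \Box q \land \Diamond \Box q is true.
      At s4: \Box q requires q at every successor {s0, s4}.
        At s0: q is true.
        At s4: q is true.
      So \Box q is true at s4.
      At s4: \Diamond \Box q requires \Box q at some successor in {s0, s4}.
        \Box q holds at s4, so \Diamond \Box q is true at s4.

No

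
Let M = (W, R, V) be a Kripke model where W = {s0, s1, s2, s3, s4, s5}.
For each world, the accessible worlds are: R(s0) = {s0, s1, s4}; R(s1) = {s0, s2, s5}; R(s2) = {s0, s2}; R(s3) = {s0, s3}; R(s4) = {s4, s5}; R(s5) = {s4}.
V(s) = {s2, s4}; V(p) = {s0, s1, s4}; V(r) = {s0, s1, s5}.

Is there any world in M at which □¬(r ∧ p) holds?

Let φ = □¬(r ∧ p). Evaluate φ at each world:
  s0 (successors {s0, s1, s4}): φ is false.
  s1 (successors {s0, s2, s5}): φ is false.
  s2 (successors {s0, s2}): φ is false.
  s3 (successors {s0, s3}): φ is false.
  s4 (successors {s4, s5}): φ is true.
  s5 (successors {s4}): φ is true.
Detail at s4 (witness):
  At s4: □¬(r ∧ p) requires ¬(r ∧ p) at every successor {s4, s5}.
    At s4: ¬(r ∧ p) is true.
    At s5: ¬(r ∧ p) is true.
  So □¬(r ∧ p) is true at s4.

Yes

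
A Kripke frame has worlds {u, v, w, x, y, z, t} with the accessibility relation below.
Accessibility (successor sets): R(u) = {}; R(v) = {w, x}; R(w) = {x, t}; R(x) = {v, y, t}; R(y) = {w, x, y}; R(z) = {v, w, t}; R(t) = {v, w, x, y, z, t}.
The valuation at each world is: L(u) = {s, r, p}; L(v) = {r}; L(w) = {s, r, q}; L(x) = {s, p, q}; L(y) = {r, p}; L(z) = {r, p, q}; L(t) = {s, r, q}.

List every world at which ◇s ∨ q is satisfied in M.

v, w, x, y, z, t

Let φ = ◇s ∨ q. Evaluate φ at each world:
  u (successors ∅): φ is false.
  v (successors {w, x}): φ is true.
  w (successors {x, t}): φ is true.
  x (successors {v, y, t}): φ is true.
  y (successors {w, x, y}): φ is true.
  z (successors {v, w, t}): φ is true.
  t (successors {v, w, x, y, z, t}): φ is true.
For instance, at z:
  At z: ◇s is true, q is true, so ◇s ∨ q is true.
    At z: ◇s requires s at some successor in {v, w, t}.
      s holds at w, so ◇s is true at z.
Satisfying worlds: {v, w, x, y, z, t}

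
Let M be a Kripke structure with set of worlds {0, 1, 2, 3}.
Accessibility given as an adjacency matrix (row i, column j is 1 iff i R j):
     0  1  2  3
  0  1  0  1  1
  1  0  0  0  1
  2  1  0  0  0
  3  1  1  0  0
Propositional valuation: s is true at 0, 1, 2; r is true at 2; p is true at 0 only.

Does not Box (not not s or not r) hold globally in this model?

Let φ = not Box (not not s or not r). Evaluate φ at each world:
  0 (successors {0, 2, 3}): φ is false.
  1 (successors {3}): φ is false.
  2 (successors {0}): φ is false.
  3 (successors {0, 1}): φ is false.
Detail at 0 (counterexample):
  At 0: Box (not not s or not r) is true, so not Box (not not s or not r) is false.
    At 0: Box (not not s or not r) requires not not s or not r at every successor {0, 2, 3}.
      At 0: not not s or not r is true.
      At 2: not not s or not r is true.
      At 3: not not s or not r is true.
    So Box (not not s or not r) is true at 0.

No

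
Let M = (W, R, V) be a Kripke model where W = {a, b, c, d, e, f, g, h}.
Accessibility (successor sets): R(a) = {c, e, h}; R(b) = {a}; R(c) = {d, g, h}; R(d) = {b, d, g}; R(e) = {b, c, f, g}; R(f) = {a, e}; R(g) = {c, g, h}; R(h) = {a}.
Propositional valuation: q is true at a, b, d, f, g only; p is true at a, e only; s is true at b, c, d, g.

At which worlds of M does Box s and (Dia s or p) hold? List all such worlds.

d

Recall that Box ψ holds at a world iff ψ holds at every accessible world, and Dia ψ holds iff ψ holds at some accessible world.
Let φ = Box s and (Dia s or p). Evaluate φ at each world:
  a (successors {c, e, h}): φ is false.
  b (successors {a}): φ is false.
  c (successors {d, g, h}): φ is false.
  d (successors {b, d, g}): φ is true.
  e (successors {b, c, f, g}): φ is false.
  f (successors {a, e}): φ is false.
  g (successors {c, g, h}): φ is false.
  h (successors {a}): φ is false.
For instance, at f:
  At f: Box s is false, Dia s or p is false, so Box s and (Dia s or p) is false.
    At f: Box s requires s at every successor {a, e}.
      s fails at a, so Box s is false at f.
    At f: Dia s is false, p is false, so Dia s or p is false.
      At f: Dia s requires s at some successor in {a, e}.
        At a: s is false.
        At e: s is false.
      So Dia s is false at f.
Satisfying worlds: {d}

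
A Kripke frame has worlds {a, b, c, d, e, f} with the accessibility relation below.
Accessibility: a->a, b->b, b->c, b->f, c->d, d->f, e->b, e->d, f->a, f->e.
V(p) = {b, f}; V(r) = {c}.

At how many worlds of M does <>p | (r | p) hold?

Recall that <>ψ holds at a world iff ψ holds at some accessible world.
Let φ = <>p | (r | p). Evaluate φ at each world:
  a (successors {a}): φ is false.
  b (successors {b, c, f}): φ is true.
  c (successors {d}): φ is true.
  d (successors {f}): φ is true.
  e (successors {b, d}): φ is true.
  f (successors {a, e}): φ is true.
For instance, at a:
  At a: <>p is false, r | p is false, so <>p | (r | p) is false.
    At a: <>p requires p at some successor in {a}.
      At a: p is false.
    So <>p is false at a.
Satisfying worlds: {b, c, d, e, f}

5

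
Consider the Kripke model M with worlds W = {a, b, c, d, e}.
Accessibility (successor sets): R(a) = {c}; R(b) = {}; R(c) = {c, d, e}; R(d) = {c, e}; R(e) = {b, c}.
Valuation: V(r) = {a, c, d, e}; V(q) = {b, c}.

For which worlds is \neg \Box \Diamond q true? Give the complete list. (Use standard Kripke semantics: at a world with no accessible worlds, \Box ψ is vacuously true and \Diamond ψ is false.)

Let φ = \neg \Box \Diamond q. Evaluate φ at each world:
  a (successors {c}): φ is false.
  b (successors ∅): φ is false.
  c (successors {c, d, e}): φ is false.
  d (successors {c, e}): φ is false.
  e (successors {b, c}): φ is true.
For instance, at a:
  At a: \Box \Diamond q is true, so \neg \Box \Diamond q is false.
    At a: \Box \Diamond q requires \Diamond q at every successor {c}.
      At c: \Diamond q is true.
    So \Box \Diamond q is true at a.
Satisfying worlds: {e}

e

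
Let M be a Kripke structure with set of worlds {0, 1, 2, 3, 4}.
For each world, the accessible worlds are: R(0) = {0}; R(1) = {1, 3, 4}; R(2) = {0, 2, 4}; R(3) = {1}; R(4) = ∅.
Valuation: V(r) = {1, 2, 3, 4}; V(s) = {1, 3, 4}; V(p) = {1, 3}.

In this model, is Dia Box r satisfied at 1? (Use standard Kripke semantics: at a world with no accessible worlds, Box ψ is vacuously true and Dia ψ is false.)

Yes

At 1: Dia Box r requires Box r at some successor in {1, 3, 4}.
  Box r holds at 1, so Dia Box r is true at 1.
    At 1: Box r requires r at every successor {1, 3, 4}.
      At 1: r is true.
      At 3: r is true.
      At 4: r is true.
    So Box r is true at 1.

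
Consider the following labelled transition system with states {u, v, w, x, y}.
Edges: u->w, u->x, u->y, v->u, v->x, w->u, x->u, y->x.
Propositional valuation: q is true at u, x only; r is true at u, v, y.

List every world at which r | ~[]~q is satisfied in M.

u, v, w, x, y

Let φ = r | ~[]~q. Evaluate φ at each world:
  u (successors {w, x, y}): φ is true.
  v (successors {u, x}): φ is true.
  w (successors {u}): φ is true.
  x (successors {u}): φ is true.
  y (successors {x}): φ is true.
For instance, at u:
  At u: r is true, ~[]~q is true, so r | ~[]~q is true.
    At u: []~q is false, so ~[]~q is true.
      At u: []~q requires ~q at every successor {w, x, y}.
        ~q fails at x, so []~q is false at u.
Satisfying worlds: {u, v, w, x, y}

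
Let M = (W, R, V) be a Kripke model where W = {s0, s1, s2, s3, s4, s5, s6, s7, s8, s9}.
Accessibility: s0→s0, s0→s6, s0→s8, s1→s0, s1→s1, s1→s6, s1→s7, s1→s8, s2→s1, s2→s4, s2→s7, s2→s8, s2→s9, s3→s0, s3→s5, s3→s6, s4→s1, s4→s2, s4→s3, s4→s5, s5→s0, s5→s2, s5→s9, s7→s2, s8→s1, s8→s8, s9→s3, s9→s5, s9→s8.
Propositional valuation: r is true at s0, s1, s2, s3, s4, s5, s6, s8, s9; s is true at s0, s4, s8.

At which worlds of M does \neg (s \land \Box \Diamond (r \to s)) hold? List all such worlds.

s0, s1, s2, s3, s5, s6, s7, s9

Recall that \Box ψ holds at a world iff ψ holds at every accessible world, and \Diamond ψ holds iff ψ holds at some accessible world.
Let φ = \neg (s \land \Box \Diamond (r \to s)). Evaluate φ at each world:
  s0 (successors {s0, s6, s8}): φ is true.
  s1 (successors {s0, s1, s6, s7, s8}): φ is true.
  s2 (successors {s1, s4, s7, s8, s9}): φ is true.
  s3 (successors {s0, s5, s6}): φ is true.
  s4 (successors {s1, s2, s3, s5}): φ is false.
  s5 (successors {s0, s2, s9}): φ is true.
  s6 (successors ∅): φ is true.
  s7 (successors {s2}): φ is true.
  s8 (successors {s1, s8}): φ is false.
  s9 (successors {s3, s5, s8}): φ is true.
For instance, at s2:
  At s2: s \land \Box \Diamond (r \to s) is false, so \neg (s \land \Box \Diamond (r \to s)) is true.
    At s2: s is false, \Box \Diamond (r \to s) is false, so s \land \Box \Diamond (r \to s) is false.
      At s2: \Box \Diamond (r \to s) requires \Diamond (r \to s) at every successor {s1, s4, s7, s8, s9}.
        \Diamond (r \to s) fails at s4, so \Box \Diamond (r \to s) is false at s2.
Satisfying worlds: {s0, s1, s2, s3, s5, s6, s7, s9}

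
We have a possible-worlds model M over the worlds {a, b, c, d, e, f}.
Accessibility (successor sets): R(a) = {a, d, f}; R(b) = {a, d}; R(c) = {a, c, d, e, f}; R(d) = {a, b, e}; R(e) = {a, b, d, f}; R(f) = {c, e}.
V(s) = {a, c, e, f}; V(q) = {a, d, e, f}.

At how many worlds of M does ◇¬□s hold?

6

Let φ = ◇¬□s. Evaluate φ at each world:
  a (successors {a, d, f}): φ is true.
  b (successors {a, d}): φ is true.
  c (successors {a, c, d, e, f}): φ is true.
  d (successors {a, b, e}): φ is true.
  e (successors {a, b, d, f}): φ is true.
  f (successors {c, e}): φ is true.
For instance, at a:
  At a: ◇¬□s requires ¬□s at some successor in {a, d, f}.
    ¬□s holds at a, so ◇¬□s is true at a.
      At a: □s is false, so ¬□s is true.
Satisfying worlds: {a, b, c, d, e, f}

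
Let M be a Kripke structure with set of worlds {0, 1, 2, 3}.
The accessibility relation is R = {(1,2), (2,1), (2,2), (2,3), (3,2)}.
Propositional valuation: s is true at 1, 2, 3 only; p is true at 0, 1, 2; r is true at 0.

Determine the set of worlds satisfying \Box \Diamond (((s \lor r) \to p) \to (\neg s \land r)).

Let φ = \Box \Diamond (((s \lor r) \to p) \to (\neg s \land r)). Evaluate φ at each world:
  0 (successors ∅): φ is true.
  1 (successors {2}): φ is true.
  2 (successors {1, 2, 3}): φ is false.
  3 (successors {2}): φ is true.
For instance, at 2:
  At 2: \Box \Diamond (((s \lor r) \to p) \to (\neg s \land r)) requires \Diamond (((s \lor r) \to p) \to (\neg s \land r)) at every successor {1, 2, 3}.
    \Diamond (((s \lor r) \to p) \to (\neg s \land r)) fails at 1, so \Box \Diamond (((s \lor r) \to p) \to (\neg s \land r)) is false at 2.
      At 1: \Diamond (((s \lor r) \to p) \to (\neg s \land r)) requires ((s \lor r) \to p) \to (\neg s \land r) at some successor in {2}.
        At 2: ((s \lor r) \to p) \to (\neg s \land r) is false.
      So \Diamond (((s \lor r) \to p) \to (\neg s \land r)) is false at 1.
Satisfying worlds: {0, 1, 3}

0, 1, 3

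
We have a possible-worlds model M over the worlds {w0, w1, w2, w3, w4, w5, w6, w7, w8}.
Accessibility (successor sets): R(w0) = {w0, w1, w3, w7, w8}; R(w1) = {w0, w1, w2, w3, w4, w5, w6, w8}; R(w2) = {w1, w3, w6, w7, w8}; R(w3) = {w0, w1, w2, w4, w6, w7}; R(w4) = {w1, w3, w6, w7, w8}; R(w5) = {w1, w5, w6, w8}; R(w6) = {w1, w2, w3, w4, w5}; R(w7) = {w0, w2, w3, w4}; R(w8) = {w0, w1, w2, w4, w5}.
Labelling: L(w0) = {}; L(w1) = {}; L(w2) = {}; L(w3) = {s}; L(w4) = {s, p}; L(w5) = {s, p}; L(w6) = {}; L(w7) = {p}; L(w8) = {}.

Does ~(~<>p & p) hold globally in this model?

Yes

Recall that <>ψ holds at a world iff ψ holds at some accessible world.
Let φ = ~(~<>p & p). Evaluate φ at each world:
  w0 (successors {w0, w1, w3, w7, w8}): φ is true.
  w1 (successors {w0, w1, w2, w3, w4, w5, w6, w8}): φ is true.
  w2 (successors {w1, w3, w6, w7, w8}): φ is true.
  w3 (successors {w0, w1, w2, w4, w6, w7}): φ is true.
  w4 (successors {w1, w3, w6, w7, w8}): φ is true.
  w5 (successors {w1, w5, w6, w8}): φ is true.
  w6 (successors {w1, w2, w3, w4, w5}): φ is true.
  w7 (successors {w0, w2, w3, w4}): φ is true.
  w8 (successors {w0, w1, w2, w4, w5}): φ is true.
For instance, at w7:
  At w7: ~<>p & p is false, so ~(~<>p & p) is true.
    At w7: ~<>p is false, p is true, so ~<>p & p is false.
      At w7: <>p is true, so ~<>p is false.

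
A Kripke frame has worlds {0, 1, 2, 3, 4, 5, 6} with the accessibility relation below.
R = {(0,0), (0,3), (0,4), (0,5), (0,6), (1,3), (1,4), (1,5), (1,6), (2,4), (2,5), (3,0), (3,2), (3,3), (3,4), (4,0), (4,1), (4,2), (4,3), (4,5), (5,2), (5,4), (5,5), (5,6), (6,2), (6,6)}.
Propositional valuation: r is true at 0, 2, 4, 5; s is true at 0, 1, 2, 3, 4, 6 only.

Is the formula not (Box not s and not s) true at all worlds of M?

Let φ = not (Box not s and not s). Evaluate φ at each world:
  0 (successors {0, 3, 4, 5, 6}): φ is true.
  1 (successors {3, 4, 5, 6}): φ is true.
  2 (successors {4, 5}): φ is true.
  3 (successors {0, 2, 3, 4}): φ is true.
  4 (successors {0, 1, 2, 3, 5}): φ is true.
  5 (successors {2, 4, 5, 6}): φ is true.
  6 (successors {2, 6}): φ is true.
For instance, at 6:
  At 6: Box not s and not s is false, so not (Box not s and not s) is true.
    At 6: Box not s is false, not s is false, so Box not s and not s is false.
      At 6: Box not s requires not s at every successor {2, 6}.
        not s fails at 2, so Box not s is false at 6.

Yes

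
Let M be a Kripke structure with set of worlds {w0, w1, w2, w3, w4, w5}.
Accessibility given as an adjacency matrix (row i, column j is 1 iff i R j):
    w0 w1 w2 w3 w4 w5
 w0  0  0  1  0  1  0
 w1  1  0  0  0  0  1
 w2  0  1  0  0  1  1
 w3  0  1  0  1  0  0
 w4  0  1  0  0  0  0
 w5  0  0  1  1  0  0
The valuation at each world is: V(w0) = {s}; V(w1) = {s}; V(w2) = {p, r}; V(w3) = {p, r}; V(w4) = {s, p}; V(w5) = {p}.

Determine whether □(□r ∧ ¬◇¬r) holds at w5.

At w5: □(□r ∧ ¬◇¬r) requires □r ∧ ¬◇¬r at every successor {w2, w3}.
  □r ∧ ¬◇¬r fails at w2, so □(□r ∧ ¬◇¬r) is false at w5.
    At w2: □r is false, ¬◇¬r is false, so □r ∧ ¬◇¬r is false.
      At w2: □r requires r at every successor {w1, w4, w5}.
        r fails at w1, so □r is false at w2.
      At w2: ◇¬r is true, so ¬◇¬r is false.

No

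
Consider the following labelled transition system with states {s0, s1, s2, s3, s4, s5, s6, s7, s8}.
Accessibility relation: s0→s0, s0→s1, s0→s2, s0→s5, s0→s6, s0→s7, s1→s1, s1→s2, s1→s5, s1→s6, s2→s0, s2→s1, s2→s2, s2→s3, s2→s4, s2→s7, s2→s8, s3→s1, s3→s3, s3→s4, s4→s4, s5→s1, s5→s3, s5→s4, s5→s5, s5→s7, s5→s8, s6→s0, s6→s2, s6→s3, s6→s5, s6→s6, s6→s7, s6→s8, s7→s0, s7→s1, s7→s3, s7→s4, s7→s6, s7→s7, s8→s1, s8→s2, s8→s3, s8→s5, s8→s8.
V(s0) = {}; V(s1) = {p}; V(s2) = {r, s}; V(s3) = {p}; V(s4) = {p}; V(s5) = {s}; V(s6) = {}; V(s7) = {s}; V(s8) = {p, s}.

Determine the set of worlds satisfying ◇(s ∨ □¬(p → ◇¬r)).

Recall that □ψ holds at a world iff ψ holds at every accessible world, and ◇ψ holds iff ψ holds at some accessible world.
Let φ = ◇(s ∨ □¬(p → ◇¬r)). Evaluate φ at each world:
  s0 (successors {s0, s1, s2, s5, s6, s7}): φ is true.
  s1 (successors {s1, s2, s5, s6}): φ is true.
  s2 (successors {s0, s1, s2, s3, s4, s7, s8}): φ is true.
  s3 (successors {s1, s3, s4}): φ is false.
  s4 (successors {s4}): φ is false.
  s5 (successors {s1, s3, s4, s5, s7, s8}): φ is true.
  s6 (successors {s0, s2, s3, s5, s6, s7, s8}): φ is true.
  s7 (successors {s0, s1, s3, s4, s6, s7}): φ is true.
  s8 (successors {s1, s2, s3, s5, s8}): φ is true.
For instance, at s8:
  At s8: ◇(s ∨ □¬(p → ◇¬r)) requires s ∨ □¬(p → ◇¬r) at some successor in {s1, s2, s3, s5, s8}.
    s ∨ □¬(p → ◇¬r) holds at s2, so ◇(s ∨ □¬(p → ◇¬r)) is true at s8.
      At s2: s is true, □¬(p → ◇¬r) is false, so s ∨ □¬(p → ◇¬r) is true.
Satisfying worlds: {s0, s1, s2, s5, s6, s7, s8}

s0, s1, s2, s5, s6, s7, s8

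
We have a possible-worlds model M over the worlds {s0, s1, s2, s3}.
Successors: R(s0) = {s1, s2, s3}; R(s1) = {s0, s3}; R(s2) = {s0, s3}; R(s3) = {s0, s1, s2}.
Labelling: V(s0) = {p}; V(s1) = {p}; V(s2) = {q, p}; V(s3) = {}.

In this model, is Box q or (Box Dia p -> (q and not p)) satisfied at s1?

No

At s1: Box q is false, Box Dia p -> (q and not p) is false, so Box q or (Box Dia p -> (q and not p)) is false.
  At s1: Box q requires q at every successor {s0, s3}.
    q fails at s0, so Box q is false at s1.
  At s1: Box Dia p is true, q and not p is false, so Box Dia p -> (q and not p) is false.
    At s1: Box Dia p requires Dia p at every successor {s0, s3}.
      At s0: Dia p is true.
      At s3: Dia p is true.
    So Box Dia p is true at s1.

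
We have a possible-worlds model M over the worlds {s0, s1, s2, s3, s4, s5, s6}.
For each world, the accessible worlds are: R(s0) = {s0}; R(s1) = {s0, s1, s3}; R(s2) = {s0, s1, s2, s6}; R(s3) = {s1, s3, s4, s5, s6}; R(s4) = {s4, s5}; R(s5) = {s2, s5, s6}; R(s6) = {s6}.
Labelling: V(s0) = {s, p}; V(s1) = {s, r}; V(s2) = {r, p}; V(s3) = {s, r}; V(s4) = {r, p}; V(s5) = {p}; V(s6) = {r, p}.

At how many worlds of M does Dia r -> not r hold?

2

Recall that Dia ψ holds at a world iff ψ holds at some accessible world.
Let φ = Dia r -> not r. Evaluate φ at each world:
  s0 (successors {s0}): φ is true.
  s1 (successors {s0, s1, s3}): φ is false.
  s2 (successors {s0, s1, s2, s6}): φ is false.
  s3 (successors {s1, s3, s4, s5, s6}): φ is false.
  s4 (successors {s4, s5}): φ is false.
  s5 (successors {s2, s5, s6}): φ is true.
  s6 (successors {s6}): φ is false.
For instance, at s0:
  At s0: Dia r is false, not r is true, so Dia r -> not r is true.
    At s0: Dia r requires r at some successor in {s0}.
      At s0: r is false.
    So Dia r is false at s0.
Satisfying worlds: {s0, s5}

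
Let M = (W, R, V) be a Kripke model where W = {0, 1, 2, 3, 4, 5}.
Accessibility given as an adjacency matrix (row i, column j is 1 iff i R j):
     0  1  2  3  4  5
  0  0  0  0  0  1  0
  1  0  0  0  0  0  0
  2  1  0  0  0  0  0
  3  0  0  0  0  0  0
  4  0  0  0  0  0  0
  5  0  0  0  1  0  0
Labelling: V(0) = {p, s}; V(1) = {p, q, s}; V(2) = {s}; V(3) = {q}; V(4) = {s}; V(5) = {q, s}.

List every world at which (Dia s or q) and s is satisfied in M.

0, 1, 2, 5

Let φ = (Dia s or q) and s. Evaluate φ at each world:
  0 (successors {4}): φ is true.
  1 (successors ∅): φ is true.
  2 (successors {0}): φ is true.
  3 (successors ∅): φ is false.
  4 (successors ∅): φ is false.
  5 (successors {3}): φ is true.
For instance, at 2:
  At 2: Dia s or q is true, s is true, so (Dia s or q) and s is true.
    At 2: Dia s is true, q is false, so Dia s or q is true.
      At 2: Dia s requires s at some successor in {0}.
        s holds at 0, so Dia s is true at 2.
Satisfying worlds: {0, 1, 2, 5}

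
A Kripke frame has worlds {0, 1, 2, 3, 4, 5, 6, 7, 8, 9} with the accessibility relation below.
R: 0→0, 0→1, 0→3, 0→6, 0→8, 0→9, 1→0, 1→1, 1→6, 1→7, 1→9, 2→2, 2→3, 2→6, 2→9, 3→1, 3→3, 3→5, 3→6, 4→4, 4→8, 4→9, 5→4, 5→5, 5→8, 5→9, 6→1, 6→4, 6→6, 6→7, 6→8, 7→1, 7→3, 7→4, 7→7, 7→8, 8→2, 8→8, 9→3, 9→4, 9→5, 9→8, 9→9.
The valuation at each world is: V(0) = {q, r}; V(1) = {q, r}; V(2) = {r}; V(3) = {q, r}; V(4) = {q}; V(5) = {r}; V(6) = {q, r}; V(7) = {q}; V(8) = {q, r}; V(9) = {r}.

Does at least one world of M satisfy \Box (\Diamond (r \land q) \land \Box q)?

Let φ = \Box (\Diamond (r \land q) \land \Box q). Evaluate φ at each world:
  0 (successors {0, 1, 3, 6, 8, 9}): φ is false.
  1 (successors {0, 1, 6, 7, 9}): φ is false.
  2 (successors {2, 3, 6, 9}): φ is false.
  3 (successors {1, 3, 5, 6}): φ is false.
  4 (successors {4, 8, 9}): φ is false.
  5 (successors {4, 5, 8, 9}): φ is false.
  6 (successors {1, 4, 6, 7, 8}): φ is false.
  7 (successors {1, 3, 4, 7, 8}): φ is false.
  8 (successors {2, 8}): φ is false.
  9 (successors {3, 4, 5, 8, 9}): φ is false.
For instance, at 3:
  At 3: \Box (\Diamond (r \land q) \land \Box q) requires \Diamond (r \land q) \land \Box q at every successor {1, 3, 5, 6}.
    \Diamond (r \land q) \land \Box q fails at 1, so \Box (\Diamond (r \land q) \land \Box q) is false at 3.
      At 1: \Diamond (r \land q) is true, \Box q is false, so \Diamond (r \land q) \land \Box q is false.

No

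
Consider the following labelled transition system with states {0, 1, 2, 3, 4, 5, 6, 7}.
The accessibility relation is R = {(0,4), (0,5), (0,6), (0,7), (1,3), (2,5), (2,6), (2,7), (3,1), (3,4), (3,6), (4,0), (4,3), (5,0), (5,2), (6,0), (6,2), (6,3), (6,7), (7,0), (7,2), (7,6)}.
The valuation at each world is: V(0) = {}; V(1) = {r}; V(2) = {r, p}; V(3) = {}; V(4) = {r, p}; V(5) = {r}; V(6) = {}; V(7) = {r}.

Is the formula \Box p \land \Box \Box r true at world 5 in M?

No

At 5: \Box p is false, \Box \Box r is false, so \Box p \land \Box \Box r is false.
  At 5: \Box p requires p at every successor {0, 2}.
    p fails at 0, so \Box p is false at 5.
  At 5: \Box \Box r requires \Box r at every successor {0, 2}.
    \Box r fails at 0, so \Box \Box r is false at 5.
      At 0: \Box r requires r at every successor {4, 5, 6, 7}.
        r fails at 6, so \Box r is false at 0.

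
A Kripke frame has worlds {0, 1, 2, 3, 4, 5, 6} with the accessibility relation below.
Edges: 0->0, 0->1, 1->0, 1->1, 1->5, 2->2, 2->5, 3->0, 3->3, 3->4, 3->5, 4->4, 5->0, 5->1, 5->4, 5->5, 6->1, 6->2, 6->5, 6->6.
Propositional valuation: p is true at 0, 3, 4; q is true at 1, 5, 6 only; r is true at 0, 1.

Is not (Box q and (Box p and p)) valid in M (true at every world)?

Let φ = not (Box q and (Box p and p)). Evaluate φ at each world:
  0 (successors {0, 1}): φ is true.
  1 (successors {0, 1, 5}): φ is true.
  2 (successors {2, 5}): φ is true.
  3 (successors {0, 3, 4, 5}): φ is true.
  4 (successors {4}): φ is true.
  5 (successors {0, 1, 4, 5}): φ is true.
  6 (successors {1, 2, 5, 6}): φ is true.
For instance, at 6:
  At 6: Box q and (Box p and p) is false, so not (Box q and (Box p and p)) is true.
    At 6: Box q is false, Box p and p is false, so Box q and (Box p and p) is false.
      At 6: Box q requires q at every successor {1, 2, 5, 6}.
        q fails at 2, so Box q is false at 6.
      At 6: Box p is false, p is false, so Box p and p is false.

Yes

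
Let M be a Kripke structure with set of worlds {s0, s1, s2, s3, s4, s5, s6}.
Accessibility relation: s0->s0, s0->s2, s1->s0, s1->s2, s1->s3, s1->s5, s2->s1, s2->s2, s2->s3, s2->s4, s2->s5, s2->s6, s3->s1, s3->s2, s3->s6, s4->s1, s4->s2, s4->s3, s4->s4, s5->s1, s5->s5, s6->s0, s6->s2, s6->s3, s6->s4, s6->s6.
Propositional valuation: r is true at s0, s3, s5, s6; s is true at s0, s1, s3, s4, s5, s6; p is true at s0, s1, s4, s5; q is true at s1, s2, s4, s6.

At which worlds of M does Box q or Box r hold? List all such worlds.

Let φ = Box q or Box r. Evaluate φ at each world:
  s0 (successors {s0, s2}): φ is false.
  s1 (successors {s0, s2, s3, s5}): φ is false.
  s2 (successors {s1, s2, s3, s4, s5, s6}): φ is false.
  s3 (successors {s1, s2, s6}): φ is true.
  s4 (successors {s1, s2, s3, s4}): φ is false.
  s5 (successors {s1, s5}): φ is false.
  s6 (successors {s0, s2, s3, s4, s6}): φ is false.
For instance, at s1:
  At s1: Box q is false, Box r is false, so Box q or Box r is false.
    At s1: Box q requires q at every successor {s0, s2, s3, s5}.
      q fails at s0, so Box q is false at s1.
    At s1: Box r requires r at every successor {s0, s2, s3, s5}.
      r fails at s2, so Box r is false at s1.
Satisfying worlds: {s3}

s3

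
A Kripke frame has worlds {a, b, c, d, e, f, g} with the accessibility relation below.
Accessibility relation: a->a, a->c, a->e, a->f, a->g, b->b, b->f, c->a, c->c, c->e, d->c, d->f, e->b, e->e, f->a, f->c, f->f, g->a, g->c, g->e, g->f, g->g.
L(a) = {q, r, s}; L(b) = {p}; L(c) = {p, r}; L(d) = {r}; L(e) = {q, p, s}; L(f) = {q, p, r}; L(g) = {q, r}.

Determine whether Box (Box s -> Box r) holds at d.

Yes

Recall that Box ψ holds at a world iff ψ holds at every accessible world, and Dia ψ holds iff ψ holds at some accessible world.
At d: Box (Box s -> Box r) requires Box s -> Box r at every successor {c, f}.
    At c: Box s is false, Box r is false, so Box s -> Box r is true.
      At c: Box s requires s at every successor {a, c, e}.
        s fails at c, so Box s is false at c.
      At c: Box r requires r at every successor {a, c, e}.
        r fails at e, so Box r is false at c.
    At f: Box s is false, Box r is true, so Box s -> Box r is true.
      At f: Box s requires s at every successor {a, c, f}.
        s fails at c, so Box s is false at f.
      At f: Box r requires r at every successor {a, c, f}.
        At a: r is true.
        At c: r is true.
        At f: r is true.
      So Box r is true at f.
So Box (Box s -> Box r) is true at d.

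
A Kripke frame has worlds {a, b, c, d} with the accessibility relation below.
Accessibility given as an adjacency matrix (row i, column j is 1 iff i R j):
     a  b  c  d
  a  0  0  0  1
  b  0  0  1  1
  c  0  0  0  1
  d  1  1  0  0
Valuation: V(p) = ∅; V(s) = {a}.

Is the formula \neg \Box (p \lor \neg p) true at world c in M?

At c: \Box (p \lor \neg p) is true, so \neg \Box (p \lor \neg p) is false.
  At c: \Box (p \lor \neg p) requires p \lor \neg p at every successor {d}.
    At d: p \lor \neg p is true.
  So \Box (p \lor \neg p) is true at c.

No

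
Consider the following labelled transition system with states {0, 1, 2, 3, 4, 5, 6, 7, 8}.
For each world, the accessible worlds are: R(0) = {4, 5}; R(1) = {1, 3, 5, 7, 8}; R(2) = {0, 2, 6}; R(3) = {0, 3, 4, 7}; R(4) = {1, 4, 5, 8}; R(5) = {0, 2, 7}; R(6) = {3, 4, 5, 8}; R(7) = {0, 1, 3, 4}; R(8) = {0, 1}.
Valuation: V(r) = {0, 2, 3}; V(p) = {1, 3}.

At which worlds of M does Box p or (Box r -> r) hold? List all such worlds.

Let φ = Box p or (Box r -> r). Evaluate φ at each world:
  0 (successors {4, 5}): φ is true.
  1 (successors {1, 3, 5, 7, 8}): φ is true.
  2 (successors {0, 2, 6}): φ is true.
  3 (successors {0, 3, 4, 7}): φ is true.
  4 (successors {1, 4, 5, 8}): φ is true.
  5 (successors {0, 2, 7}): φ is true.
  6 (successors {3, 4, 5, 8}): φ is true.
  7 (successors {0, 1, 3, 4}): φ is true.
  8 (successors {0, 1}): φ is true.
For instance, at 1:
  At 1: Box p is false, Box r -> r is true, so Box p or (Box r -> r) is true.
    At 1: Box p requires p at every successor {1, 3, 5, 7, 8}.
      p fails at 5, so Box p is false at 1.
    At 1: Box r is false, r is false, so Box r -> r is true.
      At 1: Box r requires r at every successor {1, 3, 5, 7, 8}.
        r fails at 1, so Box r is false at 1.
Satisfying worlds: {0, 1, 2, 3, 4, 5, 6, 7, 8}

0, 1, 2, 3, 4, 5, 6, 7, 8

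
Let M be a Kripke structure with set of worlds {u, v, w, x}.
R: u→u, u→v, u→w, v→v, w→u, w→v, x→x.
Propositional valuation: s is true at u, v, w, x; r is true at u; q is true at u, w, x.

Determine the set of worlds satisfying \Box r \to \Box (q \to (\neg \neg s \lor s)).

Let φ = \Box r \to \Box (q \to (\neg \neg s \lor s)). Evaluate φ at each world:
  u (successors {u, v, w}): φ is true.
  v (successors {v}): φ is true.
  w (successors {u, v}): φ is true.
  x (successors {x}): φ is true.
For instance, at w:
  At w: \Box r is false, \Box (q \to (\neg \neg s \lor s)) is true, so \Box r \to \Box (q \to (\neg \neg s \lor s)) is true.
    At w: \Box r requires r at every successor {u, v}.
      r fails at v, so \Box r is false at w.
    At w: \Box (q \to (\neg \neg s \lor s)) requires q \to (\neg \neg s \lor s) at every successor {u, v}.
      At u: q \to (\neg \neg s \lor s) is true.
      At v: q \to (\neg \neg s \lor s) is true.
    So \Box (q \to (\neg \neg s \lor s)) is true at w.
Satisfying worlds: {u, v, w, x}

u, v, w, x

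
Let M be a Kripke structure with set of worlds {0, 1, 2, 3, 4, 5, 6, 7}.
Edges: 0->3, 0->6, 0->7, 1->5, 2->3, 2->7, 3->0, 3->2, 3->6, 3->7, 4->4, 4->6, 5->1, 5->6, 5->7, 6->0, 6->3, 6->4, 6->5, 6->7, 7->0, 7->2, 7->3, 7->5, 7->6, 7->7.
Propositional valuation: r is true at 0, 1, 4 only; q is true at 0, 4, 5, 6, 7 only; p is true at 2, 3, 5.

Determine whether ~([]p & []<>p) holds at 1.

Yes

Recall that []ψ holds at a world iff ψ holds at every accessible world, and <>ψ holds iff ψ holds at some accessible world.
At 1: []p & []<>p is false, so ~([]p & []<>p) is true.
  At 1: []p is true, []<>p is false, so []p & []<>p is false.
    At 1: []p requires p at every successor {5}.
      At 5: p is true.
    So []p is true at 1.
    At 1: []<>p requires <>p at every successor {5}.
      <>p fails at 5, so []<>p is false at 1.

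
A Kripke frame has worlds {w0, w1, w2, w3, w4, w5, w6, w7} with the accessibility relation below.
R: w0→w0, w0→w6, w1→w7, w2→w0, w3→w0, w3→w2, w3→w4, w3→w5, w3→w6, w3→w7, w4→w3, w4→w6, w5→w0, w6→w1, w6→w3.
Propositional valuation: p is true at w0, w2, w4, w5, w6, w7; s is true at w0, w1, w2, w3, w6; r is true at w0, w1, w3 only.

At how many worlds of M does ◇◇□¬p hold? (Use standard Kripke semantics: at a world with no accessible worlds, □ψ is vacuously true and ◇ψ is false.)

Let φ = ◇◇□¬p. Evaluate φ at each world:
  w0 (successors {w0, w6}): φ is true.
  w1 (successors {w7}): φ is false.
  w2 (successors {w0}): φ is true.
  w3 (successors {w0, w2, w4, w5, w6, w7}): φ is true.
  w4 (successors {w3, w6}): φ is true.
  w5 (successors {w0}): φ is true.
  w6 (successors {w1, w3}): φ is true.
  w7 (successors ∅): φ is false.
For instance, at w2:
  At w2: ◇◇□¬p requires ◇□¬p at some successor in {w0}.
    ◇□¬p holds at w0, so ◇◇□¬p is true at w2.
      At w0: ◇□¬p requires □¬p at some successor in {w0, w6}.
        □¬p holds at w6, so ◇□¬p is true at w0.
Satisfying worlds: {w0, w2, w3, w4, w5, w6}

6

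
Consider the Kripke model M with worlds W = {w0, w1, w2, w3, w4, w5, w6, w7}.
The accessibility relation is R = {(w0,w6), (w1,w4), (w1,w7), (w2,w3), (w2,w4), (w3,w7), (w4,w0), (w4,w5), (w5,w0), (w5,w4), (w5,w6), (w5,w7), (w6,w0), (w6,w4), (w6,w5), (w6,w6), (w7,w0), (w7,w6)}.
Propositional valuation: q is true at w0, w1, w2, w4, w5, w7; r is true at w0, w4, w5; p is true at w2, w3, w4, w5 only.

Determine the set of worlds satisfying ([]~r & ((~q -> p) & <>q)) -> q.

w0, w1, w2, w4, w5, w6, w7

Let φ = ([]~r & ((~q -> p) & <>q)) -> q. Evaluate φ at each world:
  w0 (successors {w6}): φ is true.
  w1 (successors {w4, w7}): φ is true.
  w2 (successors {w3, w4}): φ is true.
  w3 (successors {w7}): φ is false.
  w4 (successors {w0, w5}): φ is true.
  w5 (successors {w0, w4, w6, w7}): φ is true.
  w6 (successors {w0, w4, w5, w6}): φ is true.
  w7 (successors {w0, w6}): φ is true.
For instance, at w5:
  At w5: []~r & ((~q -> p) & <>q) is false, q is true, so ([]~r & ((~q -> p) & <>q)) -> q is true.
    At w5: []~r is false, (~q -> p) & <>q is true, so []~r & ((~q -> p) & <>q) is false.
      At w5: []~r requires ~r at every successor {w0, w4, w6, w7}.
        ~r fails at w0, so []~r is false at w5.
      At w5: ~q -> p is true, <>q is true, so (~q -> p) & <>q is true.
Satisfying worlds: {w0, w1, w2, w4, w5, w6, w7}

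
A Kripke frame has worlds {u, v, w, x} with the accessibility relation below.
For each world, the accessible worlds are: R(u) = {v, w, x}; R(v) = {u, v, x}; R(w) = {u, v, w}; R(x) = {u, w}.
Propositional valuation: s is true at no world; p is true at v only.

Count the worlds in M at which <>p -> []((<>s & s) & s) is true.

1

Let φ = <>p -> []((<>s & s) & s). Evaluate φ at each world:
  u (successors {v, w, x}): φ is false.
  v (successors {u, v, x}): φ is false.
  w (successors {u, v, w}): φ is false.
  x (successors {u, w}): φ is true.
For instance, at v:
  At v: <>p is true, []((<>s & s) & s) is false, so <>p -> []((<>s & s) & s) is false.
    At v: <>p requires p at some successor in {u, v, x}.
      p holds at v, so <>p is true at v.
    At v: []((<>s & s) & s) requires (<>s & s) & s at every successor {u, v, x}.
      (<>s & s) & s fails at u, so []((<>s & s) & s) is false at v.
Satisfying worlds: {x}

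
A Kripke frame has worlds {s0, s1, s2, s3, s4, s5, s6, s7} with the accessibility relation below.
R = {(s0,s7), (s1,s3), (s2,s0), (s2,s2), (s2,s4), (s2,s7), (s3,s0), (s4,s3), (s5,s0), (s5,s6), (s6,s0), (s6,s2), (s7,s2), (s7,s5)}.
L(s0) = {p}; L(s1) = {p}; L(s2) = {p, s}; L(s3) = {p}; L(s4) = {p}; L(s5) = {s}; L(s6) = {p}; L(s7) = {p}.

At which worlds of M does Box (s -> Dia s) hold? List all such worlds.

Recall that Box ψ holds at a world iff ψ holds at every accessible world, and Dia ψ holds iff ψ holds at some accessible world.
Let φ = Box (s -> Dia s). Evaluate φ at each world:
  s0 (successors {s7}): φ is true.
  s1 (successors {s3}): φ is true.
  s2 (successors {s0, s2, s4, s7}): φ is true.
  s3 (successors {s0}): φ is true.
  s4 (successors {s3}): φ is true.
  s5 (successors {s0, s6}): φ is true.
  s6 (successors {s0, s2}): φ is true.
  s7 (successors {s2, s5}): φ is false.
For instance, at s4:
  At s4: Box (s -> Dia s) requires s -> Dia s at every successor {s3}.
      At s3: s is false, Dia s is false, so s -> Dia s is true.
  So Box (s -> Dia s) is true at s4.
Satisfying worlds: {s0, s1, s2, s3, s4, s5, s6}

s0, s1, s2, s3, s4, s5, s6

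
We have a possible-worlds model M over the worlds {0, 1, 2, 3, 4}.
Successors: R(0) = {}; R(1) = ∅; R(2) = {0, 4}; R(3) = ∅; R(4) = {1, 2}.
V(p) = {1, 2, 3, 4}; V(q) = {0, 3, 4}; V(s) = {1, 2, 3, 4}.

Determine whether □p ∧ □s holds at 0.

Yes

At 0: □p is true, □s is true, so □p ∧ □s is true.
  At 0: no accessible worlds, so □p holds vacuously.
  At 0: no accessible worlds, so □s holds vacuously.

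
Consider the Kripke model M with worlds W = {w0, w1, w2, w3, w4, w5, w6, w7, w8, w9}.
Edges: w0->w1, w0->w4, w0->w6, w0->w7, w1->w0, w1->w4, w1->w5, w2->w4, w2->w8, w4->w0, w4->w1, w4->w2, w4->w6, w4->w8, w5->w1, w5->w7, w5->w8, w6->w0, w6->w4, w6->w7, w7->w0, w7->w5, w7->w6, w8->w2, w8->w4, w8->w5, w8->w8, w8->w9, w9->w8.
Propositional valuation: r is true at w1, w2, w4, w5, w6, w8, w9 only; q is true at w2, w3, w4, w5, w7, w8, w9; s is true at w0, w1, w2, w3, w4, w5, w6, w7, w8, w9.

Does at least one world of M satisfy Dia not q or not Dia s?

Yes

Recall that Dia ψ holds at a world iff ψ holds at some accessible world.
Let φ = Dia not q or not Dia s. Evaluate φ at each world:
  w0 (successors {w1, w4, w6, w7}): φ is true.
  w1 (successors {w0, w4, w5}): φ is true.
  w2 (successors {w4, w8}): φ is false.
  w3 (successors ∅): φ is true.
  w4 (successors {w0, w1, w2, w6, w8}): φ is true.
  w5 (successors {w1, w7, w8}): φ is true.
  w6 (successors {w0, w4, w7}): φ is true.
  w7 (successors {w0, w5, w6}): φ is true.
  w8 (successors {w2, w4, w5, w8, w9}): φ is false.
  w9 (successors {w8}): φ is false.
Detail at w0 (witness):
  At w0: Dia not q is true, not Dia s is false, so Dia not q or not Dia s is true.
    At w0: Dia not q requires not q at some successor in {w1, w4, w6, w7}.
      not q holds at w1, so Dia not q is true at w0.
    At w0: Dia s is true, so not Dia s is false.
      At w0: Dia s requires s at some successor in {w1, w4, w6, w7}.
        s holds at w1, so Dia s is true at w0.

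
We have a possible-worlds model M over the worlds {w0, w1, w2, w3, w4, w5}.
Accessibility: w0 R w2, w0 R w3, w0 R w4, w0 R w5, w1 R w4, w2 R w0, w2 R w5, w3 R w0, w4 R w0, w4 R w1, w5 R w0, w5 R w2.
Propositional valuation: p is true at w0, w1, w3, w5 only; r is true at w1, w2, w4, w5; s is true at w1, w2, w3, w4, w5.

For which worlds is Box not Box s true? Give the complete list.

w0, w1

Recall that Box ψ holds at a world iff ψ holds at every accessible world, and Dia ψ holds iff ψ holds at some accessible world.
Let φ = Box not Box s. Evaluate φ at each world:
  w0 (successors {w2, w3, w4, w5}): φ is true.
  w1 (successors {w4}): φ is true.
  w2 (successors {w0, w5}): φ is false.
  w3 (successors {w0}): φ is false.
  w4 (successors {w0, w1}): φ is false.
  w5 (successors {w0, w2}): φ is false.
For instance, at w0:
  At w0: Box not Box s requires not Box s at every successor {w2, w3, w4, w5}.
    At w2: not Box s is true.
    At w3: not Box s is true.
    At w4: not Box s is true.
    At w5: not Box s is true.
  So Box not Box s is true at w0.
Satisfying worlds: {w0, w1}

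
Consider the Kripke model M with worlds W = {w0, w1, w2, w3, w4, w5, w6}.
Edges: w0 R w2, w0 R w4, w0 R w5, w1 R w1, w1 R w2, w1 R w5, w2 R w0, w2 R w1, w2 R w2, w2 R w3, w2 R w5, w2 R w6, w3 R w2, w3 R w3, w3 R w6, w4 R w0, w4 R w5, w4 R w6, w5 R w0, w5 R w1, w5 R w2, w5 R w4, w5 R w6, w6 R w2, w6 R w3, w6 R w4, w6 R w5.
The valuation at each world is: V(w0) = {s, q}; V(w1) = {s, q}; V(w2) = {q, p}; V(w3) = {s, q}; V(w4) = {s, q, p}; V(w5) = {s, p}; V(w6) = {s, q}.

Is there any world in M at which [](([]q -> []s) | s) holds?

Let φ = [](([]q -> []s) | s). Evaluate φ at each world:
  w0 (successors {w2, w4, w5}): φ is true.
  w1 (successors {w1, w2, w5}): φ is true.
  w2 (successors {w0, w1, w2, w3, w5, w6}): φ is true.
  w3 (successors {w2, w3, w6}): φ is true.
  w4 (successors {w0, w5, w6}): φ is true.
  w5 (successors {w0, w1, w2, w4, w6}): φ is true.
  w6 (successors {w2, w3, w4, w5}): φ is true.
Detail at w0 (witness):
  At w0: [](([]q -> []s) | s) requires ([]q -> []s) | s at every successor {w2, w4, w5}.
      At w2: []q -> []s is true, s is false, so ([]q -> []s) | s is true.
      At w4: []q -> []s is true, s is true, so ([]q -> []s) | s is true.
      At w5: []q -> []s is false, s is true, so ([]q -> []s) | s is true.
  So [](([]q -> []s) | s) is true at w0.

Yes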